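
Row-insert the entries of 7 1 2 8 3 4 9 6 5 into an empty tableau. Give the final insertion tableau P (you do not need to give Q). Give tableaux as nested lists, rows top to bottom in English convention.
Insert 7: appended to row 1. P = [[7]].
Insert 1: 1 bumps 7 from row 1; 7 starts row 2. P = [[1], [7]].
Insert 2: appended to row 1. P = [[1, 2], [7]].
Insert 8: appended to row 1. P = [[1, 2, 8], [7]].
Insert 3: 3 bumps 8 from row 1; 8 appends to row 2. P = [[1, 2, 3], [7, 8]].
Insert 4: appended to row 1. P = [[1, 2, 3, 4], [7, 8]].
Insert 9: appended to row 1. P = [[1, 2, 3, 4, 9], [7, 8]].
Insert 6: 6 bumps 9 from row 1; 9 appends to row 2. P = [[1, 2, 3, 4, 6], [7, 8, 9]].
Insert 5: 5 bumps 6 from row 1; 6 bumps 7 from row 2; 7 starts row 3. P = [[1, 2, 3, 4, 5], [6, 8, 9], [7]].

So P = [[1, 2, 3, 4, 5], [6, 8, 9], [7]].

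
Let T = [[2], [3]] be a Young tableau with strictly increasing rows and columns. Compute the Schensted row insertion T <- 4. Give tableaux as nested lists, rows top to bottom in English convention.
4 is larger than every entry of row 1, so it is appended to row 1. The new tableau is [[2, 4], [3]].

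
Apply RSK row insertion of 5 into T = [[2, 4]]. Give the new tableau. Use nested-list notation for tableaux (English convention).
[[2, 4, 5]]

5 is larger than every entry of row 1, so it is appended to row 1. The new tableau is [[2, 4, 5]].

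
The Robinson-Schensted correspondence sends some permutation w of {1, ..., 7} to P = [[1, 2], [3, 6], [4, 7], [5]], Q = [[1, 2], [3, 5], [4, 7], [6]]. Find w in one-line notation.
5 7 4 3 6 1 2

Reverse the RSK construction: for i from n down to 1, find the cell of Q containing i, remove the entry at that cell from P, and reverse-bump it up through P; the value ejected from row 1 is w(i).

Step i=7: Q has 7 at row 3, column 2; remove 7 from row 3 of P and reverse-bump: 7 enters row 2 and ejects 6; 6 enters row 1 and ejects 2. So w(7) = 2. P is now [[1, 6], [3, 7], [4], [5]].
Step i=6: Q has 6 at row 4, column 1; remove 5 from row 4 of P and reverse-bump: 5 enters row 3 and ejects 4; 4 enters row 2 and ejects 3; 3 enters row 1 and ejects 1. So w(6) = 1. P is now [[3, 6], [4, 7], [5]].
Step i=5: Q has 5 at row 2, column 2; remove 7 from row 2 of P and reverse-bump: 7 enters row 1 and ejects 6. So w(5) = 6. P is now [[3, 7], [4], [5]].
Step i=4: Q has 4 at row 3, column 1; remove 5 from row 3 of P and reverse-bump: 5 enters row 2 and ejects 4; 4 enters row 1 and ejects 3. So w(4) = 3. P is now [[4, 7], [5]].
Step i=3: Q has 3 at row 2, column 1; remove 5 from row 2 of P and reverse-bump: 5 enters row 1 and ejects 4. So w(3) = 4. P is now [[5, 7]].
Step i=2: Q has 2 at row 1, column 2; remove that cell from P, ejecting 7. So w(2) = 7. P is now [[5]].
Step i=1: Q has 1 at row 1, column 1; remove that cell from P, ejecting 5. So w(1) = 5. P is now [].

So w = 5 7 4 3 6 1 2.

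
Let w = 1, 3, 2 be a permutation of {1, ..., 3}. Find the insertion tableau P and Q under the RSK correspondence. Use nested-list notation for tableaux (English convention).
Insert each entry of the permutation into P by Schensted row insertion, recording in Q the position of each new cell.

Insert 1: appended to row 1. P = [[1]].
Insert 3: appended to row 1. P = [[1, 3]].
Insert 2: 2 bumps 3 from row 1; 3 starts row 2. P = [[1, 2], [3]].

So P = [[1, 2], [3]], Q = [[1, 2], [3]].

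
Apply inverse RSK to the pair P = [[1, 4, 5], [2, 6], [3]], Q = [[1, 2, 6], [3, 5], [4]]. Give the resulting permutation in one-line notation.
Reverse the RSK construction: for i from n down to 1, find the cell of Q containing i, remove the entry at that cell from P, and reverse-bump it up through P; the value ejected from row 1 is w(i).

Step i=6: Q has 6 at row 1, column 3; remove that cell from P, ejecting 5. So w(6) = 5. P is now [[1, 4], [2, 6], [3]].
Step i=5: Q has 5 at row 2, column 2; remove 6 from row 2 of P and reverse-bump: 6 enters row 1 and ejects 4. So w(5) = 4. P is now [[1, 6], [2], [3]].
Step i=4: Q has 4 at row 3, column 1; remove 3 from row 3 of P and reverse-bump: 3 enters row 2 and ejects 2; 2 enters row 1 and ejects 1. So w(4) = 1. P is now [[2, 6], [3]].
Step i=3: Q has 3 at row 2, column 1; remove 3 from row 2 of P and reverse-bump: 3 enters row 1 and ejects 2. So w(3) = 2. P is now [[3, 6]].
Step i=2: Q has 2 at row 1, column 2; remove that cell from P, ejecting 6. So w(2) = 6. P is now [[3]].
Step i=1: Q has 1 at row 1, column 1; remove that cell from P, ejecting 3. So w(1) = 3. P is now [].

So w = 3 6 2 1 4 5.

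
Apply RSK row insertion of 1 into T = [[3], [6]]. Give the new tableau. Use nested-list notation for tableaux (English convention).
In row 1, 1 replaces 3 (the leftmost entry greater than 1); 3 is bumped to row 2. In row 2, 3 replaces 6 (the leftmost entry greater than 3); 6 is bumped to row 3. 6 starts a new row 3. The new tableau is [[1], [3], [6]].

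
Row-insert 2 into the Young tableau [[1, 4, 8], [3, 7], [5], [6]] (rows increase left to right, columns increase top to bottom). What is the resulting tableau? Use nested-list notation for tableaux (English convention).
In row 1, 2 replaces 4 (the leftmost entry greater than 2); 4 is bumped to row 2. In row 2, 4 replaces 7 (the leftmost entry greater than 4); 7 is bumped to row 3. 7 is appended to row 3. The new tableau is [[1, 2, 8], [3, 4], [5, 7], [6]].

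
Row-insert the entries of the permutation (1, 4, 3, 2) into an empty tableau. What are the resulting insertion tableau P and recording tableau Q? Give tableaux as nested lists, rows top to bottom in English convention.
Insert each entry of the permutation into P by Schensted row insertion, recording in Q the position of each new cell.

After inserting 1: P = [[1]].
After inserting 4: P = [[1, 4]].
After inserting 3: P = [[1, 3], [4]].
After inserting 2: P = [[1, 2], [3], [4]].

So P = [[1, 2], [3], [4]], Q = [[1, 2], [3], [4]].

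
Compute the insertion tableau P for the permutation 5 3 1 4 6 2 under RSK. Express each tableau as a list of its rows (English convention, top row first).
P = [[1, 2, 6], [3, 4], [5]]

Insert 5: appended to row 1. P = [[5]].
Insert 3: 3 bumps 5 from row 1; 5 starts row 2. P = [[3], [5]].
Insert 1: 1 bumps 3 from row 1; 3 bumps 5 from row 2; 5 starts row 3. P = [[1], [3], [5]].
Insert 4: appended to row 1. P = [[1, 4], [3], [5]].
Insert 6: appended to row 1. P = [[1, 4, 6], [3], [5]].
Insert 2: 2 bumps 4 from row 1; 4 appends to row 2. P = [[1, 2, 6], [3, 4], [5]].

So P = [[1, 2, 6], [3, 4], [5]].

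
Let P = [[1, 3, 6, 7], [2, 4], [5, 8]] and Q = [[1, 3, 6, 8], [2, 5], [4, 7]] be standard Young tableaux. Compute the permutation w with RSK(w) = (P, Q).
5 2 8 1 4 6 3 7

Reverse the RSK construction: for i from n down to 1, find the cell of Q containing i, remove the entry at that cell from P, and reverse-bump it up through P; the value ejected from row 1 is w(i).

Step i=8: Q has 8 at row 1, column 4; remove that cell from P, ejecting 7. So w(8) = 7. P is now [[1, 3, 6], [2, 4], [5, 8]].
Step i=7: Q has 7 at row 3, column 2; remove 8 from row 3 of P and reverse-bump: 8 enters row 2 and ejects 4; 4 enters row 1 and ejects 3. So w(7) = 3. P is now [[1, 4, 6], [2, 8], [5]].
Step i=6: Q has 6 at row 1, column 3; remove that cell from P, ejecting 6. So w(6) = 6. P is now [[1, 4], [2, 8], [5]].
Step i=5: Q has 5 at row 2, column 2; remove 8 from row 2 of P and reverse-bump: 8 enters row 1 and ejects 4. So w(5) = 4. P is now [[1, 8], [2], [5]].
Step i=4: Q has 4 at row 3, column 1; remove 5 from row 3 of P and reverse-bump: 5 enters row 2 and ejects 2; 2 enters row 1 and ejects 1. So w(4) = 1. P is now [[2, 8], [5]].
Step i=3: Q has 3 at row 1, column 2; remove that cell from P, ejecting 8. So w(3) = 8. P is now [[2], [5]].
Step i=2: Q has 2 at row 2, column 1; remove 5 from row 2 of P and reverse-bump: 5 enters row 1 and ejects 2. So w(2) = 2. P is now [[5]].
Step i=1: Q has 1 at row 1, column 1; remove that cell from P, ejecting 5. So w(1) = 5. P is now [].

So w = 5 2 8 1 4 6 3 7.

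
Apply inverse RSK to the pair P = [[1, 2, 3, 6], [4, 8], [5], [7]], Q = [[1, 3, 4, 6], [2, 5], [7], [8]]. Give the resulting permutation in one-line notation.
7 1 2 8 5 6 4 3

Reverse the RSK construction: for i from n down to 1, find the cell of Q containing i, remove the entry at that cell from P, and reverse-bump it up through P; the value ejected from row 1 is w(i).

Step i=8: Q has 8 at row 4, column 1; remove 7 from row 4 of P and reverse-bump: 7 enters row 3 and ejects 5; 5 enters row 2 and ejects 4; 4 enters row 1 and ejects 3. So w(8) = 3. P is now [[1, 2, 4, 6], [5, 8], [7]].
Step i=7: Q has 7 at row 3, column 1; remove 7 from row 3 of P and reverse-bump: 7 enters row 2 and ejects 5; 5 enters row 1 and ejects 4. So w(7) = 4. P is now [[1, 2, 5, 6], [7, 8]].
Step i=6: Q has 6 at row 1, column 4; remove that cell from P, ejecting 6. So w(6) = 6. P is now [[1, 2, 5], [7, 8]].
Step i=5: Q has 5 at row 2, column 2; remove 8 from row 2 of P and reverse-bump: 8 enters row 1 and ejects 5. So w(5) = 5. P is now [[1, 2, 8], [7]].
Step i=4: Q has 4 at row 1, column 3; remove that cell from P, ejecting 8. So w(4) = 8. P is now [[1, 2], [7]].
Step i=3: Q has 3 at row 1, column 2; remove that cell from P, ejecting 2. So w(3) = 2. P is now [[1], [7]].
Step i=2: Q has 2 at row 2, column 1; remove 7 from row 2 of P and reverse-bump: 7 enters row 1 and ejects 1. So w(2) = 1. P is now [[7]].
Step i=1: Q has 1 at row 1, column 1; remove that cell from P, ejecting 7. So w(1) = 7. P is now [].

So w = 7 1 2 8 5 6 4 3.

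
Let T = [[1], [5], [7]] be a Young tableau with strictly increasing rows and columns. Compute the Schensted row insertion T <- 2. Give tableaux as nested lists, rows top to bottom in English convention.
[[1, 2], [5], [7]]

2 is larger than every entry of row 1, so it is appended to row 1. The new tableau is [[1, 2], [5], [7]].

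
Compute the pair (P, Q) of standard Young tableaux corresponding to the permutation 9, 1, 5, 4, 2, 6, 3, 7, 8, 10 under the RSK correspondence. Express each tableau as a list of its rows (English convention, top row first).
Insert each entry of the permutation into P by Schensted row insertion, recording in Q the position of each new cell.

Insert 9: appended to row 1. P = [[9]], Q = [[1]].
Insert 1: 1 bumps 9 from row 1; 9 starts row 2. P = [[1], [9]], Q = [[1], [2]].
Insert 5: appended to row 1. P = [[1, 5], [9]], Q = [[1, 3], [2]].
Insert 4: 4 bumps 5 from row 1; 5 bumps 9 from row 2; 9 starts row 3. P = [[1, 4], [5], [9]], Q = [[1, 3], [2], [4]].
Insert 2: 2 bumps 4 from row 1; 4 bumps 5 from row 2; 5 bumps 9 from row 3; 9 starts row 4. P = [[1, 2], [4], [5], [9]], Q = [[1, 3], [2], [4], [5]].
Insert 6: appended to row 1. P = [[1, 2, 6], [4], [5], [9]], Q = [[1, 3, 6], [2], [4], [5]].
Insert 3: 3 bumps 6 from row 1; 6 appends to row 2. P = [[1, 2, 3], [4, 6], [5], [9]], Q = [[1, 3, 6], [2, 7], [4], [5]].
Insert 7: appended to row 1. P = [[1, 2, 3, 7], [4, 6], [5], [9]], Q = [[1, 3, 6, 8], [2, 7], [4], [5]].
Insert 8: appended to row 1. P = [[1, 2, 3, 7, 8], [4, 6], [5], [9]], Q = [[1, 3, 6, 8, 9], [2, 7], [4], [5]].
Insert 10: appended to row 1. P = [[1, 2, 3, 7, 8, 10], [4, 6], [5], [9]], Q = [[1, 3, 6, 8, 9, 10], [2, 7], [4], [5]].

So P = [[1, 2, 3, 7, 8, 10], [4, 6], [5], [9]], Q = [[1, 3, 6, 8, 9, 10], [2, 7], [4], [5]].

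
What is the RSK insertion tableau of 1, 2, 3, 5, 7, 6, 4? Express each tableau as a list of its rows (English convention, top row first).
P = [[1, 2, 3, 4, 6], [5], [7]]

Insert 1: appended to row 1. P = [[1]].
Insert 2: appended to row 1. P = [[1, 2]].
Insert 3: appended to row 1. P = [[1, 2, 3]].
Insert 5: appended to row 1. P = [[1, 2, 3, 5]].
Insert 7: appended to row 1. P = [[1, 2, 3, 5, 7]].
Insert 6: 6 bumps 7 from row 1; 7 starts row 2. P = [[1, 2, 3, 5, 6], [7]].
Insert 4: 4 bumps 5 from row 1; 5 bumps 7 from row 2; 7 starts row 3. P = [[1, 2, 3, 4, 6], [5], [7]].

So P = [[1, 2, 3, 4, 6], [5], [7]].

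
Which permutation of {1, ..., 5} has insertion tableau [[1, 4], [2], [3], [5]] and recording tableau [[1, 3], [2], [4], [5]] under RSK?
Reverse the RSK construction: for i from n down to 1, find the cell of Q containing i, remove the entry at that cell from P, and reverse-bump it up through P; the value ejected from row 1 is w(i).

Step i=5: Q has 5 at row 4, column 1; remove 5 from row 4 of P and reverse-bump: 5 enters row 3 and ejects 3; 3 enters row 2 and ejects 2; 2 enters row 1 and ejects 1. So w(5) = 1. P is now [[2, 4], [3], [5]].
Step i=4: Q has 4 at row 3, column 1; remove 5 from row 3 of P and reverse-bump: 5 enters row 2 and ejects 3; 3 enters row 1 and ejects 2. So w(4) = 2. P is now [[3, 4], [5]].
Step i=3: Q has 3 at row 1, column 2; remove that cell from P, ejecting 4. So w(3) = 4. P is now [[3], [5]].
Step i=2: Q has 2 at row 2, column 1; remove 5 from row 2 of P and reverse-bump: 5 enters row 1 and ejects 3. So w(2) = 3. P is now [[5]].
Step i=1: Q has 1 at row 1, column 1; remove that cell from P, ejecting 5. So w(1) = 5. P is now [].

So w = 5 3 4 2 1.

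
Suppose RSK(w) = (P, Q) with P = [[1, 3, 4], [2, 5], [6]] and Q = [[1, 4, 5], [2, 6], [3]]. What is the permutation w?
6 2 1 3 5 4

Reverse the RSK construction: for i from n down to 1, find the cell of Q containing i, remove the entry at that cell from P, and reverse-bump it up through P; the value ejected from row 1 is w(i).

Step i=6: Q has 6 at row 2, column 2; remove 5 from row 2 of P and reverse-bump: 5 enters row 1 and ejects 4. So w(6) = 4. P is now [[1, 3, 5], [2], [6]].
Step i=5: Q has 5 at row 1, column 3; remove that cell from P, ejecting 5. So w(5) = 5. P is now [[1, 3], [2], [6]].
Step i=4: Q has 4 at row 1, column 2; remove that cell from P, ejecting 3. So w(4) = 3. P is now [[1], [2], [6]].
Step i=3: Q has 3 at row 3, column 1; remove 6 from row 3 of P and reverse-bump: 6 enters row 2 and ejects 2; 2 enters row 1 and ejects 1. So w(3) = 1. P is now [[2], [6]].
Step i=2: Q has 2 at row 2, column 1; remove 6 from row 2 of P and reverse-bump: 6 enters row 1 and ejects 2. So w(2) = 2. P is now [[6]].
Step i=1: Q has 1 at row 1, column 1; remove that cell from P, ejecting 6. So w(1) = 6. P is now [].

So w = 6 2 1 3 5 4.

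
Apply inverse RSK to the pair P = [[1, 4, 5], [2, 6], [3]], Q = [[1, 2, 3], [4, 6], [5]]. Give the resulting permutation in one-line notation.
Reverse the RSK construction: for i from n down to 1, find the cell of Q containing i, remove the entry at that cell from P, and reverse-bump it up through P; the value ejected from row 1 is w(i).

Step i=6: Q has 6 at row 2, column 2; remove 6 from row 2 of P and reverse-bump: 6 enters row 1 and ejects 5. So w(6) = 5. P is now [[1, 4, 6], [2], [3]].
Step i=5: Q has 5 at row 3, column 1; remove 3 from row 3 of P and reverse-bump: 3 enters row 2 and ejects 2; 2 enters row 1 and ejects 1. So w(5) = 1. P is now [[2, 4, 6], [3]].
Step i=4: Q has 4 at row 2, column 1; remove 3 from row 2 of P and reverse-bump: 3 enters row 1 and ejects 2. So w(4) = 2. P is now [[3, 4, 6]].
Step i=3: Q has 3 at row 1, column 3; remove that cell from P, ejecting 6. So w(3) = 6. P is now [[3, 4]].
Step i=2: Q has 2 at row 1, column 2; remove that cell from P, ejecting 4. So w(2) = 4. P is now [[3]].
Step i=1: Q has 1 at row 1, column 1; remove that cell from P, ejecting 3. So w(1) = 3. P is now [].

So w = 3 4 6 2 1 5.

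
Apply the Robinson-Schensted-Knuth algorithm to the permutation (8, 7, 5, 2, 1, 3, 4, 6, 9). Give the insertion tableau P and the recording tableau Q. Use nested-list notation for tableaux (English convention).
Insert each entry of the permutation into P by Schensted row insertion, recording in Q the position of each new cell.

Insert 8: appended to row 1. P = [[8]], Q = [[1]].
Insert 7: 7 bumps 8 from row 1; 8 starts row 2. P = [[7], [8]], Q = [[1], [2]].
Insert 5: 5 bumps 7 from row 1; 7 bumps 8 from row 2; 8 starts row 3. P = [[5], [7], [8]], Q = [[1], [2], [3]].
Insert 2: 2 bumps 5 from row 1; 5 bumps 7 from row 2; 7 bumps 8 from row 3; 8 starts row 4. P = [[2], [5], [7], [8]], Q = [[1], [2], [3], [4]].
Insert 1: 1 bumps 2 from row 1; 2 bumps 5 from row 2; 5 bumps 7 from row 3; 7 bumps 8 from row 4; 8 starts row 5. P = [[1], [2], [5], [7], [8]], Q = [[1], [2], [3], [4], [5]].
Insert 3: appended to row 1. P = [[1, 3], [2], [5], [7], [8]], Q = [[1, 6], [2], [3], [4], [5]].
Insert 4: appended to row 1. P = [[1, 3, 4], [2], [5], [7], [8]], Q = [[1, 6, 7], [2], [3], [4], [5]].
Insert 6: appended to row 1. P = [[1, 3, 4, 6], [2], [5], [7], [8]], Q = [[1, 6, 7, 8], [2], [3], [4], [5]].
Insert 9: appended to row 1. P = [[1, 3, 4, 6, 9], [2], [5], [7], [8]], Q = [[1, 6, 7, 8, 9], [2], [3], [4], [5]].

So P = [[1, 3, 4, 6, 9], [2], [5], [7], [8]], Q = [[1, 6, 7, 8, 9], [2], [3], [4], [5]].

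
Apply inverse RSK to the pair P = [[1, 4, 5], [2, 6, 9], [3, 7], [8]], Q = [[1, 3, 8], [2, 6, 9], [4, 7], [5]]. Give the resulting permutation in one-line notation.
Reverse the RSK construction: for i from n down to 1, find the cell of Q containing i, remove the entry at that cell from P, and reverse-bump it up through P; the value ejected from row 1 is w(i).

Step i=9: Q has 9 at row 2, column 3; remove 9 from row 2 of P and reverse-bump: 9 enters row 1 and ejects 5. So w(9) = 5. P is now [[1, 4, 9], [2, 6], [3, 7], [8]].
Step i=8: Q has 8 at row 1, column 3; remove that cell from P, ejecting 9. So w(8) = 9. P is now [[1, 4], [2, 6], [3, 7], [8]].
Step i=7: Q has 7 at row 3, column 2; remove 7 from row 3 of P and reverse-bump: 7 enters row 2 and ejects 6; 6 enters row 1 and ejects 4. So w(7) = 4. P is now [[1, 6], [2, 7], [3], [8]].
Step i=6: Q has 6 at row 2, column 2; remove 7 from row 2 of P and reverse-bump: 7 enters row 1 and ejects 6. So w(6) = 6. P is now [[1, 7], [2], [3], [8]].
Step i=5: Q has 5 at row 4, column 1; remove 8 from row 4 of P and reverse-bump: 8 enters row 3 and ejects 3; 3 enters row 2 and ejects 2; 2 enters row 1 and ejects 1. So w(5) = 1. P is now [[2, 7], [3], [8]].
Step i=4: Q has 4 at row 3, column 1; remove 8 from row 3 of P and reverse-bump: 8 enters row 2 and ejects 3; 3 enters row 1 and ejects 2. So w(4) = 2. P is now [[3, 7], [8]].
Step i=3: Q has 3 at row 1, column 2; remove that cell from P, ejecting 7. So w(3) = 7. P is now [[3], [8]].
Step i=2: Q has 2 at row 2, column 1; remove 8 from row 2 of P and reverse-bump: 8 enters row 1 and ejects 3. So w(2) = 3. P is now [[8]].
Step i=1: Q has 1 at row 1, column 1; remove that cell from P, ejecting 8. So w(1) = 8. P is now [].

So w = 8 3 7 2 1 6 4 9 5.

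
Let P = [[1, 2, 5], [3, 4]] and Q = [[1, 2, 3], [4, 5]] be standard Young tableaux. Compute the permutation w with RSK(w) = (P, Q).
Reverse RSK: for i = n, n-1, ..., 1, locate i in Q, remove the corresponding corner cell from P, and reverse-bump its entry up through P; the value ejected from row 1 is w(i).

So w = 3 4 5 1 2.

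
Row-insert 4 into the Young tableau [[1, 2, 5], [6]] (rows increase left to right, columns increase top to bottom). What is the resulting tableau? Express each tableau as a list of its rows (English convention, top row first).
[[1, 2, 4], [5], [6]]

In row 1, 4 replaces 5 (the leftmost entry greater than 4); 5 is bumped to row 2. In row 2, 5 replaces 6 (the leftmost entry greater than 5); 6 is bumped to row 3. 6 starts a new row 3. The new tableau is [[1, 2, 4], [5], [6]].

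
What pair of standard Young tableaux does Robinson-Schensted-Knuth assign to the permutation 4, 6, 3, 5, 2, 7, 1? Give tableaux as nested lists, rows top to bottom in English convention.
Insert each entry of the permutation into P by Schensted row insertion, recording in Q the position of each new cell.

Insert 4: appended to row 1. P = [[4]].
Insert 6: appended to row 1. P = [[4, 6]].
Insert 3: 3 bumps 4 from row 1; 4 starts row 2. P = [[3, 6], [4]].
Insert 5: 5 bumps 6 from row 1; 6 appends to row 2. P = [[3, 5], [4, 6]].
Insert 2: 2 bumps 3 from row 1; 3 bumps 4 from row 2; 4 starts row 3. P = [[2, 5], [3, 6], [4]].
Insert 7: appended to row 1. P = [[2, 5, 7], [3, 6], [4]].
Insert 1: 1 bumps 2 from row 1; 2 bumps 3 from row 2; 3 bumps 4 from row 3; 4 starts row 4. P = [[1, 5, 7], [2, 6], [3], [4]].

So P = [[1, 5, 7], [2, 6], [3], [4]], Q = [[1, 2, 6], [3, 4], [5], [7]].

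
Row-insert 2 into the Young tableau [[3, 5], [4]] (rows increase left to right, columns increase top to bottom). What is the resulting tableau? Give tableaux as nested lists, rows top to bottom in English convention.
[[2, 5], [3], [4]]

In row 1, 2 replaces 3 (the leftmost entry greater than 2); 3 is bumped to row 2. In row 2, 3 replaces 4 (the leftmost entry greater than 3); 4 is bumped to row 3. 4 starts a new row 3. The new tableau is [[2, 5], [3], [4]].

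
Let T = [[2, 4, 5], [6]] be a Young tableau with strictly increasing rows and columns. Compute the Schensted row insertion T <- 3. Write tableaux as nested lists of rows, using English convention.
[[2, 3, 5], [4], [6]]

In row 1, 3 replaces 4 (the leftmost entry greater than 3); 4 is bumped to row 2. In row 2, 4 replaces 6 (the leftmost entry greater than 4); 6 is bumped to row 3. 6 starts a new row 3. The new tableau is [[2, 3, 5], [4], [6]].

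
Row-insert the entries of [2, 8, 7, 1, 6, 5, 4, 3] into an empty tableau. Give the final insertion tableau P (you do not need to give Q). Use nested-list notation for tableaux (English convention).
Insert 2: appended to row 1. P = [[2]].
Insert 8: appended to row 1. P = [[2, 8]].
Insert 7: 7 bumps 8 from row 1; 8 starts row 2. P = [[2, 7], [8]].
Insert 1: 1 bumps 2 from row 1; 2 bumps 8 from row 2; 8 starts row 3. P = [[1, 7], [2], [8]].
Insert 6: 6 bumps 7 from row 1; 7 appends to row 2. P = [[1, 6], [2, 7], [8]].
Insert 5: 5 bumps 6 from row 1; 6 bumps 7 from row 2; 7 bumps 8 from row 3; 8 starts row 4. P = [[1, 5], [2, 6], [7], [8]].
Insert 4: 4 bumps 5 from row 1; 5 bumps 6 from row 2; 6 bumps 7 from row 3; 7 bumps 8 from row 4; 8 starts row 5. P = [[1, 4], [2, 5], [6], [7], [8]].
Insert 3: 3 bumps 4 from row 1; 4 bumps 5 from row 2; 5 bumps 6 from row 3; 6 bumps 7 from row 4; 7 bumps 8 from row 5; 8 starts row 6. P = [[1, 3], [2, 4], [5], [6], [7], [8]].

So P = [[1, 3], [2, 4], [5], [6], [7], [8]].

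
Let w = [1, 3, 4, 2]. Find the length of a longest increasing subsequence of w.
3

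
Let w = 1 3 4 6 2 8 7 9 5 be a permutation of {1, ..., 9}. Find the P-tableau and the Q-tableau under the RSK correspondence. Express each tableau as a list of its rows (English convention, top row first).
Insert each entry of the permutation into P by Schensted row insertion, recording in Q the position of each new cell.

After inserting 1: P = [[1]].
After inserting 3: P = [[1, 3]].
After inserting 4: P = [[1, 3, 4]].
After inserting 6: P = [[1, 3, 4, 6]].
After inserting 2: P = [[1, 2, 4, 6], [3]].
After inserting 8: P = [[1, 2, 4, 6, 8], [3]].
After inserting 7: P = [[1, 2, 4, 6, 7], [3, 8]].
After inserting 9: P = [[1, 2, 4, 6, 7, 9], [3, 8]].
After inserting 5: P = [[1, 2, 4, 5, 7, 9], [3, 6], [8]].

So P = [[1, 2, 4, 5, 7, 9], [3, 6], [8]], Q = [[1, 2, 3, 4, 6, 8], [5, 7], [9]].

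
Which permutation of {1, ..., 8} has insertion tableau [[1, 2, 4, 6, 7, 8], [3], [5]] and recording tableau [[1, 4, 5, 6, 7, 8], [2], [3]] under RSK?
Reverse RSK: for i = n, n-1, ..., 1, locate i in Q, remove the corresponding corner cell from P, and reverse-bump its entry up through P; the value ejected from row 1 is w(i).

So w = 5 3 1 2 4 6 7 8.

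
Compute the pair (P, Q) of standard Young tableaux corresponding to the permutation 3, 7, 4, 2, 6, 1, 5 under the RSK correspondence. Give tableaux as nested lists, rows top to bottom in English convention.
Insert each entry of the permutation into P by Schensted row insertion, recording in Q the position of each new cell.

Insert 3: appended to row 1. P = [[3]].
Insert 7: appended to row 1. P = [[3, 7]].
Insert 4: 4 bumps 7 from row 1; 7 starts row 2. P = [[3, 4], [7]].
Insert 2: 2 bumps 3 from row 1; 3 bumps 7 from row 2; 7 starts row 3. P = [[2, 4], [3], [7]].
Insert 6: appended to row 1. P = [[2, 4, 6], [3], [7]].
Insert 1: 1 bumps 2 from row 1; 2 bumps 3 from row 2; 3 bumps 7 from row 3; 7 starts row 4. P = [[1, 4, 6], [2], [3], [7]].
Insert 5: 5 bumps 6 from row 1; 6 appends to row 2. P = [[1, 4, 5], [2, 6], [3], [7]].

So P = [[1, 4, 5], [2, 6], [3], [7]], Q = [[1, 2, 5], [3, 7], [4], [6]].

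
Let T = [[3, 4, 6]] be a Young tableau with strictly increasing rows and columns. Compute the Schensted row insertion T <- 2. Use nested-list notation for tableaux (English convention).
[[2, 4, 6], [3]]

In row 1, 2 replaces 3 (the leftmost entry greater than 2); 3 is bumped to row 2. 3 starts a new row 2. The new tableau is [[2, 4, 6], [3]].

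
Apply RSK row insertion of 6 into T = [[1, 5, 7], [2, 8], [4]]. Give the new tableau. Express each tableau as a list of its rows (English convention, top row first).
[[1, 5, 6], [2, 7], [4, 8]]

In row 1, 6 replaces 7 (the leftmost entry greater than 6); 7 is bumped to row 2. In row 2, 7 replaces 8 (the leftmost entry greater than 7); 8 is bumped to row 3. 8 is appended to row 3. The new tableau is [[1, 5, 6], [2, 7], [4, 8]].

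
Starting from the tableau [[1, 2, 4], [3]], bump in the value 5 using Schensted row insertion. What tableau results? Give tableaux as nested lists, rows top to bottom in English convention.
5 is larger than every entry of row 1, so it is appended to row 1. The new tableau is [[1, 2, 4, 5], [3]].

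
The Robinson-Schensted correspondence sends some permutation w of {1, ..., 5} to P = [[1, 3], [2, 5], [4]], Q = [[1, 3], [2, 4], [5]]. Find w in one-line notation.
Reverse the RSK construction: for i from n down to 1, find the cell of Q containing i, remove the entry at that cell from P, and reverse-bump it up through P; the value ejected from row 1 is w(i).

Step i=5: Q has 5 at row 3, column 1; remove 4 from row 3 of P and reverse-bump: 4 enters row 2 and ejects 2; 2 enters row 1 and ejects 1. So w(5) = 1. P is now [[2, 3], [4, 5]].
Step i=4: Q has 4 at row 2, column 2; remove 5 from row 2 of P and reverse-bump: 5 enters row 1 and ejects 3. So w(4) = 3. P is now [[2, 5], [4]].
Step i=3: Q has 3 at row 1, column 2; remove that cell from P, ejecting 5. So w(3) = 5. P is now [[2], [4]].
Step i=2: Q has 2 at row 2, column 1; remove 4 from row 2 of P and reverse-bump: 4 enters row 1 and ejects 2. So w(2) = 2. P is now [[4]].
Step i=1: Q has 1 at row 1, column 1; remove that cell from P, ejecting 4. So w(1) = 4. P is now [].

So w = 4 2 5 3 1.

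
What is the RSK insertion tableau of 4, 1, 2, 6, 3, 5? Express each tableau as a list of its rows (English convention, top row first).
Insert 4: appended to row 1. P = [[4]].
Insert 1: 1 bumps 4 from row 1; 4 starts row 2. P = [[1], [4]].
Insert 2: appended to row 1. P = [[1, 2], [4]].
Insert 6: appended to row 1. P = [[1, 2, 6], [4]].
Insert 3: 3 bumps 6 from row 1; 6 appends to row 2. P = [[1, 2, 3], [4, 6]].
Insert 5: appended to row 1. P = [[1, 2, 3, 5], [4, 6]].

So P = [[1, 2, 3, 5], [4, 6]].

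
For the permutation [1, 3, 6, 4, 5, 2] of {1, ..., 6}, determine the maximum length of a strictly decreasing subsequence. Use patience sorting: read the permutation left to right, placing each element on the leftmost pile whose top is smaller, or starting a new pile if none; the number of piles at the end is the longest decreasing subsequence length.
1: new pile. tops = [1]
3: onto pile 1 (replacing 1). tops = [3]
6: onto pile 1 (replacing 3). tops = [6]
4: new pile. tops = [6, 4]
5: onto pile 2 (replacing 4). tops = [6, 5]
2: new pile. tops = [6, 5, 2]

3 piles, so the longest decreasing subsequence has length 3.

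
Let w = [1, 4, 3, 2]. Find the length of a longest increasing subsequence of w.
2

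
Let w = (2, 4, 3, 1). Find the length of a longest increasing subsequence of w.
2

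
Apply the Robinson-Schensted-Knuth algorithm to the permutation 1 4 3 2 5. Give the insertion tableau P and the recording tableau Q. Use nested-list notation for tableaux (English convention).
Insert each entry of the permutation into P by Schensted row insertion, recording in Q the position of each new cell.

Insert 1: appended to row 1. P = [[1]], Q = [[1]].
Insert 4: appended to row 1. P = [[1, 4]], Q = [[1, 2]].
Insert 3: 3 bumps 4 from row 1; 4 starts row 2. P = [[1, 3], [4]], Q = [[1, 2], [3]].
Insert 2: 2 bumps 3 from row 1; 3 bumps 4 from row 2; 4 starts row 3. P = [[1, 2], [3], [4]], Q = [[1, 2], [3], [4]].
Insert 5: appended to row 1. P = [[1, 2, 5], [3], [4]], Q = [[1, 2, 5], [3], [4]].

So P = [[1, 2, 5], [3], [4]], Q = [[1, 2, 5], [3], [4]].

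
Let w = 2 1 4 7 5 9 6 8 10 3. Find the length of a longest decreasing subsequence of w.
3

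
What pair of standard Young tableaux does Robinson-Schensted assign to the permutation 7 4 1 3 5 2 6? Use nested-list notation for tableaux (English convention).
P = [[1, 2, 5, 6], [3], [4], [7]], Q = [[1, 4, 5, 7], [2], [3], [6]]

Insert each entry of the permutation into P by Schensted row insertion, recording in Q the position of each new cell.

Insert 7: appended to row 1. P = [[7]], Q = [[1]].
Insert 4: 4 bumps 7 from row 1; 7 starts row 2. P = [[4], [7]], Q = [[1], [2]].
Insert 1: 1 bumps 4 from row 1; 4 bumps 7 from row 2; 7 starts row 3. P = [[1], [4], [7]], Q = [[1], [2], [3]].
Insert 3: appended to row 1. P = [[1, 3], [4], [7]], Q = [[1, 4], [2], [3]].
Insert 5: appended to row 1. P = [[1, 3, 5], [4], [7]], Q = [[1, 4, 5], [2], [3]].
Insert 2: 2 bumps 3 from row 1; 3 bumps 4 from row 2; 4 bumps 7 from row 3; 7 starts row 4. P = [[1, 2, 5], [3], [4], [7]], Q = [[1, 4, 5], [2], [3], [6]].
Insert 6: appended to row 1. P = [[1, 2, 5, 6], [3], [4], [7]], Q = [[1, 4, 5, 7], [2], [3], [6]].

So P = [[1, 2, 5, 6], [3], [4], [7]], Q = [[1, 4, 5, 7], [2], [3], [6]].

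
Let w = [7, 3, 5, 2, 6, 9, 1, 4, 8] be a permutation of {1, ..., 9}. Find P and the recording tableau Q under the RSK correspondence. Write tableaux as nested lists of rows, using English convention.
P = [[1, 4, 6, 8], [2, 5, 9], [3], [7]], Q = [[1, 3, 5, 6], [2, 8, 9], [4], [7]]

Insert each entry of the permutation into P by Schensted row insertion, recording in Q the position of each new cell.

Insert 7: appended to row 1. P = [[7]].
Insert 3: 3 bumps 7 from row 1; 7 starts row 2. P = [[3], [7]].
Insert 5: appended to row 1. P = [[3, 5], [7]].
Insert 2: 2 bumps 3 from row 1; 3 bumps 7 from row 2; 7 starts row 3. P = [[2, 5], [3], [7]].
Insert 6: appended to row 1. P = [[2, 5, 6], [3], [7]].
Insert 9: appended to row 1. P = [[2, 5, 6, 9], [3], [7]].
Insert 1: 1 bumps 2 from row 1; 2 bumps 3 from row 2; 3 bumps 7 from row 3; 7 starts row 4. P = [[1, 5, 6, 9], [2], [3], [7]].
Insert 4: 4 bumps 5 from row 1; 5 appends to row 2. P = [[1, 4, 6, 9], [2, 5], [3], [7]].
Insert 8: 8 bumps 9 from row 1; 9 appends to row 2. P = [[1, 4, 6, 8], [2, 5, 9], [3], [7]].

So P = [[1, 4, 6, 8], [2, 5, 9], [3], [7]], Q = [[1, 3, 5, 6], [2, 8, 9], [4], [7]].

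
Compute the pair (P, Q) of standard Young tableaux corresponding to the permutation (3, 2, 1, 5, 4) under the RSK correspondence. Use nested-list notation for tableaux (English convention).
P = [[1, 4], [2, 5], [3]], Q = [[1, 4], [2, 5], [3]]

Insert each entry of the permutation into P by Schensted row insertion, recording in Q the position of each new cell.

Insert 3: appended to row 1. P = [[3]], Q = [[1]].
Insert 2: 2 bumps 3 from row 1; 3 starts row 2. P = [[2], [3]], Q = [[1], [2]].
Insert 1: 1 bumps 2 from row 1; 2 bumps 3 from row 2; 3 starts row 3. P = [[1], [2], [3]], Q = [[1], [2], [3]].
Insert 5: appended to row 1. P = [[1, 5], [2], [3]], Q = [[1, 4], [2], [3]].
Insert 4: 4 bumps 5 from row 1; 5 appends to row 2. P = [[1, 4], [2, 5], [3]], Q = [[1, 4], [2, 5], [3]].

So P = [[1, 4], [2, 5], [3]], Q = [[1, 4], [2, 5], [3]].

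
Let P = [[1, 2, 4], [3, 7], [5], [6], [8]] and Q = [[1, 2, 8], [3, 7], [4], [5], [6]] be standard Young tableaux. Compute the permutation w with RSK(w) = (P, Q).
6 8 7 5 3 1 2 4

Reverse the RSK construction: for i from n down to 1, find the cell of Q containing i, remove the entry at that cell from P, and reverse-bump it up through P; the value ejected from row 1 is w(i).

Step i=8: Q has 8 at row 1, column 3; remove that cell from P, ejecting 4. So w(8) = 4. P is now [[1, 2], [3, 7], [5], [6], [8]].
Step i=7: Q has 7 at row 2, column 2; remove 7 from row 2 of P and reverse-bump: 7 enters row 1 and ejects 2. So w(7) = 2. P is now [[1, 7], [3], [5], [6], [8]].
Step i=6: Q has 6 at row 5, column 1; remove 8 from row 5 of P and reverse-bump: 8 enters row 4 and ejects 6; 6 enters row 3 and ejects 5; 5 enters row 2 and ejects 3; 3 enters row 1 and ejects 1. So w(6) = 1. P is now [[3, 7], [5], [6], [8]].
Step i=5: Q has 5 at row 4, column 1; remove 8 from row 4 of P and reverse-bump: 8 enters row 3 and ejects 6; 6 enters row 2 and ejects 5; 5 enters row 1 and ejects 3. So w(5) = 3. P is now [[5, 7], [6], [8]].
Step i=4: Q has 4 at row 3, column 1; remove 8 from row 3 of P and reverse-bump: 8 enters row 2 and ejects 6; 6 enters row 1 and ejects 5. So w(4) = 5. P is now [[6, 7], [8]].
Step i=3: Q has 3 at row 2, column 1; remove 8 from row 2 of P and reverse-bump: 8 enters row 1 and ejects 7. So w(3) = 7. P is now [[6, 8]].
Step i=2: Q has 2 at row 1, column 2; remove that cell from P, ejecting 8. So w(2) = 8. P is now [[6]].
Step i=1: Q has 1 at row 1, column 1; remove that cell from P, ejecting 6. So w(1) = 6. P is now [].

So w = 6 8 7 5 3 1 2 4.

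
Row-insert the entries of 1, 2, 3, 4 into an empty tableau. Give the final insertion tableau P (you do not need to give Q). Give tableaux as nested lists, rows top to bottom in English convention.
P = [[1, 2, 3, 4]]

Insert 1: appended to row 1. P = [[1]].
Insert 2: appended to row 1. P = [[1, 2]].
Insert 3: appended to row 1. P = [[1, 2, 3]].
Insert 4: appended to row 1. P = [[1, 2, 3, 4]].

So P = [[1, 2, 3, 4]].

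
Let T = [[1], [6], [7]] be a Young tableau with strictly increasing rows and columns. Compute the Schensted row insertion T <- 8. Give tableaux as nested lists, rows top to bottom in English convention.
[[1, 8], [6], [7]]

8 is larger than every entry of row 1, so it is appended to row 1. The new tableau is [[1, 8], [6], [7]].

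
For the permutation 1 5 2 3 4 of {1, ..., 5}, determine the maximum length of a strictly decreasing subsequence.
2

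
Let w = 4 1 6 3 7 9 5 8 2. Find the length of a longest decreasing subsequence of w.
3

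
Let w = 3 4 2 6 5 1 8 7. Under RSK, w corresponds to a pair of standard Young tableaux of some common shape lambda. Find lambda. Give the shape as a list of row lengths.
RSK row insertion gives P = [[1, 4, 5, 7], [2, 6, 8], [3]], which has shape [4, 3, 1].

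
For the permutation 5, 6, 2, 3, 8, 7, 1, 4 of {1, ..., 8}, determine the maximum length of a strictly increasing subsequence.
3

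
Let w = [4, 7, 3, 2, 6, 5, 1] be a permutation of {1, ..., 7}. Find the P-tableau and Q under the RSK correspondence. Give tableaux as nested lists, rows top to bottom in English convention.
Insert each entry of the permutation into P by Schensted row insertion, recording in Q the position of each new cell.

Insert 4: appended to row 1. P = [[4]].
Insert 7: appended to row 1. P = [[4, 7]].
Insert 3: 3 bumps 4 from row 1; 4 starts row 2. P = [[3, 7], [4]].
Insert 2: 2 bumps 3 from row 1; 3 bumps 4 from row 2; 4 starts row 3. P = [[2, 7], [3], [4]].
Insert 6: 6 bumps 7 from row 1; 7 appends to row 2. P = [[2, 6], [3, 7], [4]].
Insert 5: 5 bumps 6 from row 1; 6 bumps 7 from row 2; 7 appends to row 3. P = [[2, 5], [3, 6], [4, 7]].
Insert 1: 1 bumps 2 from row 1; 2 bumps 3 from row 2; 3 bumps 4 from row 3; 4 starts row 4. P = [[1, 5], [2, 6], [3, 7], [4]].

So P = [[1, 5], [2, 6], [3, 7], [4]], Q = [[1, 2], [3, 5], [4, 6], [7]].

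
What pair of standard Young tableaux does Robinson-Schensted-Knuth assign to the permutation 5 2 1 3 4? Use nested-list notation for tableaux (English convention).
Insert each entry of the permutation into P by Schensted row insertion, recording in Q the position of each new cell.

After inserting 5: P = [[5]].
After inserting 2: P = [[2], [5]].
After inserting 1: P = [[1], [2], [5]].
After inserting 3: P = [[1, 3], [2], [5]].
After inserting 4: P = [[1, 3, 4], [2], [5]].

So P = [[1, 3, 4], [2], [5]], Q = [[1, 4, 5], [2], [3]].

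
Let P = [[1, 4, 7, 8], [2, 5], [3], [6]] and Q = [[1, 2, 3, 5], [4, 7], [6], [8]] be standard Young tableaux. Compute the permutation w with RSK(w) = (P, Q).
3 6 7 5 8 2 4 1

Reverse the RSK construction: for i from n down to 1, find the cell of Q containing i, remove the entry at that cell from P, and reverse-bump it up through P; the value ejected from row 1 is w(i).

Step i=8: Q has 8 at row 4, column 1; remove 6 from row 4 of P and reverse-bump: 6 enters row 3 and ejects 3; 3 enters row 2 and ejects 2; 2 enters row 1 and ejects 1. So w(8) = 1. P is now [[2, 4, 7, 8], [3, 5], [6]].
Step i=7: Q has 7 at row 2, column 2; remove 5 from row 2 of P and reverse-bump: 5 enters row 1 and ejects 4. So w(7) = 4. P is now [[2, 5, 7, 8], [3], [6]].
Step i=6: Q has 6 at row 3, column 1; remove 6 from row 3 of P and reverse-bump: 6 enters row 2 and ejects 3; 3 enters row 1 and ejects 2. So w(6) = 2. P is now [[3, 5, 7, 8], [6]].
Step i=5: Q has 5 at row 1, column 4; remove that cell from P, ejecting 8. So w(5) = 8. P is now [[3, 5, 7], [6]].
Step i=4: Q has 4 at row 2, column 1; remove 6 from row 2 of P and reverse-bump: 6 enters row 1 and ejects 5. So w(4) = 5. P is now [[3, 6, 7]].
Step i=3: Q has 3 at row 1, column 3; remove that cell from P, ejecting 7. So w(3) = 7. P is now [[3, 6]].
Step i=2: Q has 2 at row 1, column 2; remove that cell from P, ejecting 6. So w(2) = 6. P is now [[3]].
Step i=1: Q has 1 at row 1, column 1; remove that cell from P, ejecting 3. So w(1) = 3. P is now [].

So w = 3 6 7 5 8 2 4 1.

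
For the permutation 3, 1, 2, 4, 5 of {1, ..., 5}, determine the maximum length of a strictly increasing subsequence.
4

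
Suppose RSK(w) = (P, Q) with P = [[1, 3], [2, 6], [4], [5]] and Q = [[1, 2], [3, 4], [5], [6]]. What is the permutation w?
5 6 2 4 3 1

Reverse the RSK construction: for i from n down to 1, find the cell of Q containing i, remove the entry at that cell from P, and reverse-bump it up through P; the value ejected from row 1 is w(i).

Step i=6: Q has 6 at row 4, column 1; remove 5 from row 4 of P and reverse-bump: 5 enters row 3 and ejects 4; 4 enters row 2 and ejects 2; 2 enters row 1 and ejects 1. So w(6) = 1. P is now [[2, 3], [4, 6], [5]].
Step i=5: Q has 5 at row 3, column 1; remove 5 from row 3 of P and reverse-bump: 5 enters row 2 and ejects 4; 4 enters row 1 and ejects 3. So w(5) = 3. P is now [[2, 4], [5, 6]].
Step i=4: Q has 4 at row 2, column 2; remove 6 from row 2 of P and reverse-bump: 6 enters row 1 and ejects 4. So w(4) = 4. P is now [[2, 6], [5]].
Step i=3: Q has 3 at row 2, column 1; remove 5 from row 2 of P and reverse-bump: 5 enters row 1 and ejects 2. So w(3) = 2. P is now [[5, 6]].
Step i=2: Q has 2 at row 1, column 2; remove that cell from P, ejecting 6. So w(2) = 6. P is now [[5]].
Step i=1: Q has 1 at row 1, column 1; remove that cell from P, ejecting 5. So w(1) = 5. P is now [].

So w = 5 6 2 4 3 1.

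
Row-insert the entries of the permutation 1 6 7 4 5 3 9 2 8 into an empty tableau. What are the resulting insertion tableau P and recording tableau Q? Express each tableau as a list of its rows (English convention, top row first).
P = [[1, 2, 5, 8], [3, 7, 9], [4], [6]], Q = [[1, 2, 3, 7], [4, 5, 9], [6], [8]]

Insert each entry of the permutation into P by Schensted row insertion, recording in Q the position of each new cell.

Insert 1: appended to row 1. P = [[1]], Q = [[1]].
Insert 6: appended to row 1. P = [[1, 6]], Q = [[1, 2]].
Insert 7: appended to row 1. P = [[1, 6, 7]], Q = [[1, 2, 3]].
Insert 4: 4 bumps 6 from row 1; 6 starts row 2. P = [[1, 4, 7], [6]], Q = [[1, 2, 3], [4]].
Insert 5: 5 bumps 7 from row 1; 7 appends to row 2. P = [[1, 4, 5], [6, 7]], Q = [[1, 2, 3], [4, 5]].
Insert 3: 3 bumps 4 from row 1; 4 bumps 6 from row 2; 6 starts row 3. P = [[1, 3, 5], [4, 7], [6]], Q = [[1, 2, 3], [4, 5], [6]].
Insert 9: appended to row 1. P = [[1, 3, 5, 9], [4, 7], [6]], Q = [[1, 2, 3, 7], [4, 5], [6]].
Insert 2: 2 bumps 3 from row 1; 3 bumps 4 from row 2; 4 bumps 6 from row 3; 6 starts row 4. P = [[1, 2, 5, 9], [3, 7], [4], [6]], Q = [[1, 2, 3, 7], [4, 5], [6], [8]].
Insert 8: 8 bumps 9 from row 1; 9 appends to row 2. P = [[1, 2, 5, 8], [3, 7, 9], [4], [6]], Q = [[1, 2, 3, 7], [4, 5, 9], [6], [8]].

So P = [[1, 2, 5, 8], [3, 7, 9], [4], [6]], Q = [[1, 2, 3, 7], [4, 5, 9], [6], [8]].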